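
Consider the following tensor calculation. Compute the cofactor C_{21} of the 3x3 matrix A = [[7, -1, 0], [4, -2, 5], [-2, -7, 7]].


To find cofactor C_{21}, delete row 2 and column 1.
The resulting 2x2 submatrix is: [[-1, 0], [-7, 7]]
Minor M_{21} = -1*7 - 0*-7
  = -7 - 0 = -7
Sign = (-1)^(2+1) = (-1)^3 = -1
Cofactor C_{21} = -1 * -7 = 7

7


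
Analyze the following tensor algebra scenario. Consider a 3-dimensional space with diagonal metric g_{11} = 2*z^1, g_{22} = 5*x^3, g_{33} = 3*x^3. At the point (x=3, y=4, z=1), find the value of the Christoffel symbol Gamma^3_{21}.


For a diagonal metric, Gamma^k_{ij} = (1/2) g^{kk} (dg_{ik}/dx_j + dg_{jk}/dx_i - dg_{ij}/dx_k).
The metric is diagonal, so g_{ab} = 0 for a != b.
At the given point: g_{11} = 2, g_{22} = 135, g_{33} = 81
g^{33} = 1/81
dg_{23}/dx_1 = 0 (off-diagonal)
dg_{13}/dx_2 = 0 (off-diagonal)
dg_{21}/dx_3 = 0 (off-diagonal)
Numerator = 0 + 0 - 0 = 0
Gamma^3_{21} = 0 / (2 * 81) = 0

0


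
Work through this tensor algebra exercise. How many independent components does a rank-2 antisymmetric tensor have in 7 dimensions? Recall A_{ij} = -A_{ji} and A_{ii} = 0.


An antisymmetric rank-2 tensor satisfies A_{ij} = -A_{ji}, so diagonal entries are zero.
The independent components are the upper-triangular entries: C(n, 2) = n(n-1)/2.
n = 7
C(7, 2) = 7 * 6 / 2 = 42 / 2 = 21

21


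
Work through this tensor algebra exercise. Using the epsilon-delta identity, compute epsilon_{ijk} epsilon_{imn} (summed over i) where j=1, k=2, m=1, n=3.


Using the identity: epsilon_{ijk} epsilon_{imn} = delta_{jm} delta_{kn} - delta_{jn} delta_{km}.
delta_{11} = 1
delta_{23} = 0
delta_{13} = 0
delta_{21} = 0
Result = 1 * 0 - 0 * 0 = 0 - 0 = 0

0


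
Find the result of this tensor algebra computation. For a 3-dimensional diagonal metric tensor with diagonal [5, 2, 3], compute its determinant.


For a diagonal metric, the determinant is the product of diagonal entries.
Diagonal entries: 5, 2, 3
det(g) = 5 * 2 * 3 = 30

30


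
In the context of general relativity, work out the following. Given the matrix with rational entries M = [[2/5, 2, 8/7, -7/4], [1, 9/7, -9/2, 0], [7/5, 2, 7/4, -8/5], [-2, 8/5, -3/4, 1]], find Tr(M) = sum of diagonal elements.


The trace is the sum of diagonal entries.
Diagonal: M[1,1] = 2/5, M[2,2] = 9/7, M[3,3] = 7/4, M[4,4] = 1
Tr(M) = 2/5 + 9/7 + 7/4 + 1
Computing step by step:
After adding M[1,1]: 2/5
After adding M[2,2]: 59/35
After adding M[3,3]: 481/140
After adding M[4,4]: 621/140
Tr(M) = 621/140

621/140


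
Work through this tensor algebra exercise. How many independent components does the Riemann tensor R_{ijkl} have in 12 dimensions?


The Riemann tensor in d dimensions has d^2(d^2 - 1)/12 independent components.
d = 12, so d^2 = 144
d^2 - 1 = 143
d^2(d^2 - 1) = 144 * 143 = 20592
Divide by 12: 20592 / 12 = 1716

1716


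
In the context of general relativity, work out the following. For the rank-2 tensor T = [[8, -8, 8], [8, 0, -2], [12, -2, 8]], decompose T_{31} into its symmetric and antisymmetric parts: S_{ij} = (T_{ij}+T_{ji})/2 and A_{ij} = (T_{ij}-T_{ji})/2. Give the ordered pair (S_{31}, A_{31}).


T_{31} = 12
T_{13} = 8
S_{31} = (12 + 8)/2 = 20/2 = 10
A_{31} = (12 - 8)/2 = 4/2 = 2
Check: S + A = 10 + 2 = 12 = T_{31}.

(10, 2)


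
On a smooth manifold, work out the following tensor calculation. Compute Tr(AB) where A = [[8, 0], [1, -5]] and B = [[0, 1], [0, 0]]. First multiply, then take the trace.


Tr(AB) = sum_i (AB)_{ii} where (AB)_{ii} = sum_k A_{ik} B_{ki}.
(AB)_{11} = 8*0 + 0*0 = 0
(AB)_{22} = 1*1 + -5*0 = 1
Tr(AB) = 0 + 1 = 1

1


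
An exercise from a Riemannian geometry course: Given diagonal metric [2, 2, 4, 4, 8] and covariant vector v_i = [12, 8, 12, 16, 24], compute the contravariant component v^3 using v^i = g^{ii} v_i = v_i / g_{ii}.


To raise an index with a diagonal metric: v^i = v_i / g_{ii}.
For index 3: v_3 = 12, g_{33} = 4
v^3 = 12 / 4 = 3

3


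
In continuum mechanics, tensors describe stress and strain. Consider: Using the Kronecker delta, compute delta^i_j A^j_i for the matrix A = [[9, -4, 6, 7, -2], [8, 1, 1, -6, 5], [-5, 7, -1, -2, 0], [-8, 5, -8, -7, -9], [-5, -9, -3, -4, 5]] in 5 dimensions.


The contraction (trace) of a rank-2 tensor is the sum of its diagonal elements.
Diagonal entries: A[1,1] = 9, A[2,2] = 1, A[3,3] = -1, A[4,4] = -7, A[5,5] = 5
Tr(A) = 9 + 1 + -1 + -7 + 5 = 7

7


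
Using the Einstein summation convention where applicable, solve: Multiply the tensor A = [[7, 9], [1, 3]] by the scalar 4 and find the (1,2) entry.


Scalar multiplication: (cA)_{ij} = c * A_{ij}.
c = 4
A_{12} = 9
(cA)_{12} = 4 * 9 = 36

36


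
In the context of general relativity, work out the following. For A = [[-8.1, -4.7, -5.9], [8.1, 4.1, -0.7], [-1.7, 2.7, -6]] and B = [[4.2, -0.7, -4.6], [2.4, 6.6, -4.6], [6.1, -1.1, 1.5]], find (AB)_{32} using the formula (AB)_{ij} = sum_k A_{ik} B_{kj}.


(AB)_{ij} = sum_k A_{ik} B_{kj}.
For i=3, j=2:
A_{31} * B_{12} = -1.7 * -0.7 = 1.19
A_{32} * B_{22} = 2.7 * 6.6 = 17.82
A_{33} * B_{32} = -6 * -1.1 = 6.6
Sum = 1.19 + 17.82 + 6.6 = 25.61

25.61


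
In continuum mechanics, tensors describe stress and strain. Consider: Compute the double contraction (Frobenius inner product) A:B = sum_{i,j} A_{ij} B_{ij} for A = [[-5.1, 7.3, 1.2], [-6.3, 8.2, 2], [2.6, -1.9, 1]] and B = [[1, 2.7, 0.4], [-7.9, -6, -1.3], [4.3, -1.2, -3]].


A:B = sum over all i,j of A_{ij} * B_{ij}.
Row 1: -5.1*1=-5.1, 7.3*2.7=19.71, 1.2*0.4=0.48 => row sum = 15.09
Row 2: -6.3*-7.9=49.77, 8.2*-6=-49.2, 2*-1.3=-2.6 => row sum = -2.03
Row 3: 2.6*4.3=11.18, -1.9*-1.2=2.28, 1*-3=-3 => row sum = 10.46
Total = 15.09 + -2.03 + 10.46 = 23.52

23.52


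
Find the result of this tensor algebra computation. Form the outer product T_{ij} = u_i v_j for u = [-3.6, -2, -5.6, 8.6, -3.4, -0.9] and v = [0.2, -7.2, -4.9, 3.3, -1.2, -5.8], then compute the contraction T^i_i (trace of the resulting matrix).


The outer product gives T_{ij} = u_i v_j.
The trace (contraction) is Tr(T) = sum_i T_{ii} = sum_i u_i v_i.
Diagonal entries:
T_{11} = u_1 * v_1 = -3.6 * 0.2 = -0.72
T_{22} = u_2 * v_2 = -2 * -7.2 = 14.4
T_{33} = u_3 * v_3 = -5.6 * -4.9 = 27.44
T_{44} = u_4 * v_4 = 8.6 * 3.3 = 28.38
T_{55} = u_5 * v_5 = -3.4 * -1.2 = 4.08
T_{66} = u_6 * v_6 = -0.9 * -5.8 = 5.22
Tr(T) = -0.72 + 14.4 + 27.44 + 28.38 + 4.08 + 5.22 = 78.8

78.8


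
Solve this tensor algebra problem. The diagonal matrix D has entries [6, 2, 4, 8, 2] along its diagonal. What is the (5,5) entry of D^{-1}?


For a diagonal matrix, the inverse has entries (D^{-1})_{ii} = 1/d_{ii}.
The diagonal entries are: d_{11} = 6, d_{22} = 2, d_{33} = 4, d_{44} = 8, d_{55} = 2
We need (D^{-1})_{55} = 1/d_{55} = 1/2 = 1/2

1/2


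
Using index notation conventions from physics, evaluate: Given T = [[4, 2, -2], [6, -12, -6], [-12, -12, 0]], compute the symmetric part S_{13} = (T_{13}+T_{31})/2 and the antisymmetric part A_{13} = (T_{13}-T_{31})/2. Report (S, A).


T_{13} = -2
T_{31} = -12
S_{13} = (-2 + -12)/2 = -14/2 = -7
A_{13} = (-2 - -12)/2 = 10/2 = 5
Check: S + A = -7 + 5 = -2 = T_{13}.

(-7, 5)


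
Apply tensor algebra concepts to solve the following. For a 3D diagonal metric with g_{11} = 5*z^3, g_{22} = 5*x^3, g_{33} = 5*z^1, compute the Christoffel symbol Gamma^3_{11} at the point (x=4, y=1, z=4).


For a diagonal metric, Gamma^k_{ij} = (1/2) g^{kk} (dg_{ik}/dx_j + dg_{jk}/dx_i - dg_{ij}/dx_k).
The metric is diagonal, so g_{ab} = 0 for a != b.
At the given point: g_{11} = 320, g_{22} = 320, g_{33} = 20
g^{33} = 1/20
dg_{13}/dx_1 = 0 (off-diagonal)
dg_{13}/dx_1 = 0 (off-diagonal)
dg_{11}/dx_3 = dg_{11}/dx_3 = 240
Numerator = 0 + 0 - 240 = -240
Gamma^3_{11} = -240 / (2 * 20) = -6

-6


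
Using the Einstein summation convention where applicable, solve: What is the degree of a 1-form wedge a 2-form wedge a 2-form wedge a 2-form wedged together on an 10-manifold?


The degree of a wedge product is the sum of the degrees of the individual forms.
Degrees: 1, 2, 2, 2
Total degree = 1 + 2 + 2 + 2 = 7

7


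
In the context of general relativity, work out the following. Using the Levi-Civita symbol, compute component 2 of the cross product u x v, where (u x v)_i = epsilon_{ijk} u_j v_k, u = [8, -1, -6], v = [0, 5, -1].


(u x v)_2 = sum_{j,k} epsilon_{2jk} u_j v_k. Only permutations of (1,2,3) contribute; the two non-zero terms are:
eps_{213} u_1 v_3 = -1 * 8 * -1 = 8
eps_{231} u_3 v_1 = 1 * -6 * 0 = 0
(u x v)_2 = 8

8


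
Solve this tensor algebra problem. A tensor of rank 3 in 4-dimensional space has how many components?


The number of components of a rank-r tensor in d dimensions is d^r.
Here d = 4 and r = 3.
4^3 = 64

64


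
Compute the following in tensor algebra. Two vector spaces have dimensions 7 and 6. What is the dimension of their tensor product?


The dimension of a tensor product is the product of dimensions.
dim(V) = 7, dim(W) = 6
dim(V (x) W) = 7 * 6 = 42

42


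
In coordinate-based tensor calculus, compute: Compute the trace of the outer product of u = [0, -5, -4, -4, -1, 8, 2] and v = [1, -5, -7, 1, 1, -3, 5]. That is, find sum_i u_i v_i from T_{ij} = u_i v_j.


The outer product gives T_{ij} = u_i v_j.
The trace (contraction) is Tr(T) = sum_i T_{ii} = sum_i u_i v_i.
Diagonal entries:
T_{11} = u_1 * v_1 = 0 * 1 = 0
T_{22} = u_2 * v_2 = -5 * -5 = 25
T_{33} = u_3 * v_3 = -4 * -7 = 28
T_{44} = u_4 * v_4 = -4 * 1 = -4
T_{55} = u_5 * v_5 = -1 * 1 = -1
T_{66} = u_6 * v_6 = 8 * -3 = -24
T_{77} = u_7 * v_7 = 2 * 5 = 10
Tr(T) = 0 + 25 + 28 + -4 + -1 + -24 + 10 = 34

34


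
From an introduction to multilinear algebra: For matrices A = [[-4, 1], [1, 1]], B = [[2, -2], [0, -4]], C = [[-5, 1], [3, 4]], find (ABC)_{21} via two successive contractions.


(ABC)_{21} = sum_m (AB)_{2m} C_{m1}. First compute row 2 of AB.
(AB)_{21} = 1*2 + 1*0 = 2
(AB)_{22} = 1*-2 + 1*-4 = -6
Now contract with column 1 of C:
(AB)_{21} * C_{11} = 2 * -5 = -10
(AB)_{22} * C_{21} = -6 * 3 = -18
(ABC)_{21} = -10 + -18 = -28

-28


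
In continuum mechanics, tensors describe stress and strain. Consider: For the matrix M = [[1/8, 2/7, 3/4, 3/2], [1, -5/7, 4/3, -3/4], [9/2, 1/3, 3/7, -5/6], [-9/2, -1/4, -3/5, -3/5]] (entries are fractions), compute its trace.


The trace is the sum of diagonal entries.
Diagonal: M[1,1] = 1/8, M[2,2] = -5/7, M[3,3] = 3/7, M[4,4] = -3/5
Tr(M) = 1/8 + -5/7 + 3/7 + -3/5
Computing step by step:
After adding M[1,1]: 1/8
After adding M[2,2]: -33/56
After adding M[3,3]: -9/56
After adding M[4,4]: -213/280
Tr(M) = -213/280

-213/280


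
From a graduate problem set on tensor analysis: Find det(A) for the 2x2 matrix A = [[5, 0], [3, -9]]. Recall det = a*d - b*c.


For a 2x2 matrix [[a, b], [c, d]], det = a*d - b*c.
a = 5, b = 0, c = 3, d = -9
a*d = 5 * -9 = -45
b*c = 0 * 3 = 0
det = -45 - 0 = -45

-45


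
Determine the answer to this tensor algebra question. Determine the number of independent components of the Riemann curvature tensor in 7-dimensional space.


The Riemann tensor in d dimensions has d^2(d^2 - 1)/12 independent components.
d = 7, so d^2 = 49
d^2 - 1 = 48
d^2(d^2 - 1) = 49 * 48 = 2352
Divide by 12: 2352 / 12 = 196

196


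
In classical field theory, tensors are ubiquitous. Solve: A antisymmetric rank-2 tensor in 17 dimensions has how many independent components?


A antisymmetric rank-2 tensor in d dimensions has d(d-1)/2 independent components.
d = 17
d(d-1)/2 = 17 * 16 / 2 = 272 / 2 = 136

136


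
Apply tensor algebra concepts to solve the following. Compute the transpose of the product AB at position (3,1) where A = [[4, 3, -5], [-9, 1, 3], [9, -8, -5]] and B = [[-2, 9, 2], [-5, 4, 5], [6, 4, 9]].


(AB)^T_{ij} = (AB)_{ji} = sum_k A_{jk} B_{ki}.
For i=3, j=1 we need (AB)_{13}:
A_{11} * B_{13} = 4 * 2 = 8
A_{12} * B_{23} = 3 * 5 = 15
A_{13} * B_{33} = -5 * 9 = -45
Sum = 8 + 15 + -45 = -22

-22


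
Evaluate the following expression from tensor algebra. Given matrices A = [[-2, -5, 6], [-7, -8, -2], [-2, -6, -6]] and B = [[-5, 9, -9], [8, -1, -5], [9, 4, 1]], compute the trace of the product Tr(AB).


Tr(AB) = sum_i (AB)_{ii} where (AB)_{ii} = sum_k A_{ik} B_{ki}.
(AB)_{11} = -2*-5 + -5*8 + 6*9 = 24
(AB)_{22} = -7*9 + -8*-1 + -2*4 = -63
(AB)_{33} = -2*-9 + -6*-5 + -6*1 = 42
Tr(AB) = 24 + -63 + 42 = 3

3


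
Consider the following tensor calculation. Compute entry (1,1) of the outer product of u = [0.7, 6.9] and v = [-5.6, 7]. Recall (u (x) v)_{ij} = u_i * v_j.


The outer product entry T_{ij} = u_i * v_j.
We need i=1, j=1.
u_1 = 0.7, v_1 = -5.6
T_{1,1} = 0.7 * -5.6 = -3.92

-3.92


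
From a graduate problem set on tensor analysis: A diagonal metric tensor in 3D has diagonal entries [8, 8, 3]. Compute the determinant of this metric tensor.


For a diagonal metric, the determinant is the product of diagonal entries.
Diagonal entries: 8, 8, 3
det(g) = 8 * 8 * 3 = 192

192


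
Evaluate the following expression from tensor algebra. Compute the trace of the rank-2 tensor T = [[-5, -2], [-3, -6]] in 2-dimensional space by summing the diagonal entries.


The contraction (trace) of a rank-2 tensor is the sum of its diagonal elements.
Diagonal entries: A[1,1] = -5, A[2,2] = -6
Tr(A) = -5 + -6 = -11

-11


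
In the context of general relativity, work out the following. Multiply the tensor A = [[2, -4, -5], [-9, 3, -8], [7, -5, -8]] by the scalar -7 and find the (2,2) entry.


Scalar multiplication: (cA)_{ij} = c * A_{ij}.
c = -7
A_{22} = 3
(cA)_{22} = -7 * 3 = -21

-21


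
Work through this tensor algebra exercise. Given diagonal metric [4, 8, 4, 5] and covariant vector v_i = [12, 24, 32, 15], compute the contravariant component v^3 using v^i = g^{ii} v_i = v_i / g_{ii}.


To raise an index with a diagonal metric: v^i = v_i / g_{ii}.
For index 3: v_3 = 32, g_{33} = 4
v^3 = 32 / 4 = 8

8


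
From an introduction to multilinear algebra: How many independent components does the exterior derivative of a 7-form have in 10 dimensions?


The exterior derivative of a p-form is a (p+1)-form.
Its number of independent components is C(n, p+1).
n = 10, p+1 = 8
C(10, 8) = 45

45


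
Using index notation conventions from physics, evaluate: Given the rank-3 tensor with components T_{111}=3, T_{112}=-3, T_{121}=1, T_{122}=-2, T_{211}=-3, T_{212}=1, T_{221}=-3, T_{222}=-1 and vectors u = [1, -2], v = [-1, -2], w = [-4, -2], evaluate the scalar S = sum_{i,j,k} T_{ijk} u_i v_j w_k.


S = sum over i,j,k of T_{ijk} u_i v_j w_k. Expanding all 8 terms:
T_{111}*u_1*v_1*w_1 = 3*1*-1*-4 = 12  (running total: 12)
T_{112}*u_1*v_1*w_2 = -3*1*-1*-2 = -6  (running total: 6)
T_{121}*u_1*v_2*w_1 = 1*1*-2*-4 = 8  (running total: 14)
T_{122}*u_1*v_2*w_2 = -2*1*-2*-2 = -8  (running total: 6)
T_{211}*u_2*v_1*w_1 = -3*-2*-1*-4 = 24  (running total: 30)
T_{212}*u_2*v_1*w_2 = 1*-2*-1*-2 = -4  (running total: 26)
T_{221}*u_2*v_2*w_1 = -3*-2*-2*-4 = 48  (running total: 74)
T_{222}*u_2*v_2*w_2 = -1*-2*-2*-2 = 8  (running total: 82)
S = 82

82


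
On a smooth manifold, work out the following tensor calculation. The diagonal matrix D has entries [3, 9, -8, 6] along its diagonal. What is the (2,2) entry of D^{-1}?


For a diagonal matrix, the inverse has entries (D^{-1})_{ii} = 1/d_{ii}.
The diagonal entries are: d_{11} = 3, d_{22} = 9, d_{33} = -8, d_{44} = 6
We need (D^{-1})_{22} = 1/d_{22} = 1/9 = 1/9

1/9


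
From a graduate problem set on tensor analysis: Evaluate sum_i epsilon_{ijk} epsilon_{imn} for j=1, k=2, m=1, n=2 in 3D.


Using the identity: epsilon_{ijk} epsilon_{imn} = delta_{jm} delta_{kn} - delta_{jn} delta_{km}.
delta_{11} = 1
delta_{22} = 1
delta_{12} = 0
delta_{21} = 0
Result = 1 * 1 - 0 * 0 = 1 - 0 = 1

1


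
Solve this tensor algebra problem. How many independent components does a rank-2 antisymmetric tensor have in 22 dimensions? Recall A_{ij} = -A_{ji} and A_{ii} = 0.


An antisymmetric rank-2 tensor satisfies A_{ij} = -A_{ji}, so diagonal entries are zero.
The independent components are the upper-triangular entries: C(n, 2) = n(n-1)/2.
n = 22
C(22, 2) = 22 * 21 / 2 = 462 / 2 = 231

231


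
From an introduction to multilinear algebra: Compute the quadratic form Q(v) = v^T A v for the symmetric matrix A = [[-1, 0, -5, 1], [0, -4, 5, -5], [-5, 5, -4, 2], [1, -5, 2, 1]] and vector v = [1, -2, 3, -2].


First compute Av:
(Av)_1 = -1*1 + 0*-2 + -5*3 + 1*-2 = -18
(Av)_2 = 0*1 + -4*-2 + 5*3 + -5*-2 = 33
(Av)_3 = -5*1 + 5*-2 + -4*3 + 2*-2 = -31
(Av)_4 = 1*1 + -5*-2 + 2*3 + 1*-2 = 15
Av = [-18, 33, -31, 15]
Then v^T (Av) = 1*-18 + -2*33 + 3*-31 + -2*15
= -18 + -66 + -93 + -30 = -207

-207


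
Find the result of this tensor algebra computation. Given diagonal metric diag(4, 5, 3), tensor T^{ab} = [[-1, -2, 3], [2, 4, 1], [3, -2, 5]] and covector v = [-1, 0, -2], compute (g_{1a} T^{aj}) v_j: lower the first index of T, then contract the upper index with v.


Step 1: lower the first index. For a diagonal metric, g_{ia} T^{aj} = g_{ii} T^{ij} (no sum on i).
g_{11} = 4
S_1{}^1 = 4 * T^{11} = 4 * -1 = -4
S_1{}^2 = 4 * T^{12} = 4 * -2 = -8
S_1{}^3 = 4 * T^{13} = 4 * 3 = 12
Step 2: contract S_1{}^j with v_j.
S_1{}^1 * v_1 = -4 * -1 = 4
S_1{}^2 * v_2 = -8 * 0 = 0
S_1{}^3 * v_3 = 12 * -2 = -24
Result = 4 + 0 + -24 = -20

-20


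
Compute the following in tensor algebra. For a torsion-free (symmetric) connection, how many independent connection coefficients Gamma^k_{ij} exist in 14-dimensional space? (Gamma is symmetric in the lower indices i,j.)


Christoffel symbols Gamma^k_{ij} are symmetric in i,j, so there are d * d(d+1)/2 independent symbols.
d = 14
d(d+1)/2 = 14 * 15 / 2 = 105
Total = 14 * 105 = 1470

1470


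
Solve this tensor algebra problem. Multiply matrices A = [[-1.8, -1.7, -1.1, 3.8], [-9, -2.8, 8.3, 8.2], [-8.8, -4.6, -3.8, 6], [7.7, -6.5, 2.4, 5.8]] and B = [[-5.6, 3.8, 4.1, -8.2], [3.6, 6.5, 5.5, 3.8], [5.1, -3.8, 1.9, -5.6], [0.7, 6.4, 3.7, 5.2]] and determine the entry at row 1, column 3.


(AB)_{ij} = sum_k A_{ik} B_{kj}.
For i=1, j=3:
A_{11} * B_{13} = -1.8 * 4.1 = -7.38
A_{12} * B_{23} = -1.7 * 5.5 = -9.35
A_{13} * B_{33} = -1.1 * 1.9 = -2.09
A_{14} * B_{43} = 3.8 * 3.7 = 14.06
Sum = -7.38 + -9.35 + -2.09 + 14.06 = -4.76

-4.76


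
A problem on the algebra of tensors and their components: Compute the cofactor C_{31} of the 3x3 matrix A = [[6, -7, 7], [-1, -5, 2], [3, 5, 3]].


To find cofactor C_{31}, delete row 3 and column 1.
The resulting 2x2 submatrix is: [[-7, 7], [-5, 2]]
Minor M_{31} = -7*2 - 7*-5
  = -14 - -35 = 21
Sign = (-1)^(3+1) = (-1)^4 = 1
Cofactor C_{31} = 1 * 21 = 21

21


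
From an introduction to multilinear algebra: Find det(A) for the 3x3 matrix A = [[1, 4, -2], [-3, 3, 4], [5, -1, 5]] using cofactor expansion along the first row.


Expanding along the first row, det(A) = a11*M_11 - a12*M_12 + a13*M_13, where M_1j is the (1,j) minor.
Minor M_11 = 3*5 - 4*-1 = 19
Minor M_12 = -3*5 - 4*5 = -35
Minor M_13 = -3*-1 - 3*5 = -12
det = 1*(19) - 4*(-35) + -2*(-12)
    = 19 - -140 + 24
    = 183

183


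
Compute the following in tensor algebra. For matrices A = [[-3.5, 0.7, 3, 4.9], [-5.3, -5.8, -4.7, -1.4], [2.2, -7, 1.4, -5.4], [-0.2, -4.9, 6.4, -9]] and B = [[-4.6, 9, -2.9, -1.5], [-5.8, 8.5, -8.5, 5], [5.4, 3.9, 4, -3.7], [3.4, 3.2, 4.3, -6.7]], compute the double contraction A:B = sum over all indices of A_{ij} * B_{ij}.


A:B = sum over all i,j of A_{ij} * B_{ij}.
Row 1: -3.5*-4.6=16.1, 0.7*9=6.3, 3*-2.9=-8.7, 4.9*-1.5=-7.35 => row sum = 6.35
Row 2: -5.3*-5.8=30.74, -5.8*8.5=-49.3, -4.7*-8.5=39.95, -1.4*5=-7 => row sum = 14.39
Row 3: 2.2*5.4=11.88, -7*3.9=-27.3, 1.4*4=5.6, -5.4*-3.7=19.98 => row sum = 10.16
Row 4: -0.2*3.4=-0.68, -4.9*3.2=-15.68, 6.4*4.3=27.52, -9*-6.7=60.3 => row sum = 71.46
Total = 6.35 + 14.39 + 10.16 + 71.46 = 102.36

102.36


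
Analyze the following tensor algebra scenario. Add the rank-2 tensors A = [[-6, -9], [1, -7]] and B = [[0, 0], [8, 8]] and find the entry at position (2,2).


Tensor addition is component-wise: (A + B)_{ij} = A_{ij} + B_{ij}.
A_{22} = -7
B_{22} = 8
(A + B)_{22} = -7 + 8 = 1

1


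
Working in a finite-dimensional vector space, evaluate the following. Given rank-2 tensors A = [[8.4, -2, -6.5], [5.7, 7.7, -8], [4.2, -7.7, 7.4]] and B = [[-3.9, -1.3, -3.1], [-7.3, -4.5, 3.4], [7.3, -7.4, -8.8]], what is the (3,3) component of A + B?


Tensor addition is component-wise: (A + B)_{ij} = A_{ij} + B_{ij}.
A_{33} = 7.4
B_{33} = -8.8
(A + B)_{33} = 7.4 + -8.8 = -1.4

-1.4


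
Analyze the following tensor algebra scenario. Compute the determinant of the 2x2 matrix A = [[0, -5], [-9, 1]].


For a 2x2 matrix [[a, b], [c, d]], det = a*d - b*c.
a = 0, b = -5, c = -9, d = 1
a*d = 0 * 1 = 0
b*c = -5 * -9 = 45
det = 0 - 45 = -45

-45


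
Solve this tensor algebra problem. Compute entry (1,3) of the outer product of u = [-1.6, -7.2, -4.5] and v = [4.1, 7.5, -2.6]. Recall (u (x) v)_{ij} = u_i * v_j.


The outer product entry T_{ij} = u_i * v_j.
We need i=1, j=3.
u_1 = -1.6, v_3 = -2.6
T_{1,3} = -1.6 * -2.6 = 4.16

4.16


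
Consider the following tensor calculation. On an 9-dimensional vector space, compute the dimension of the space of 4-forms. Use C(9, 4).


The dimension of the space of p-forms on an n-dimensional space is C(n, p).
n = 9, p = 4
C(9, 4) = 9! / (4! * 5!) = 126

126


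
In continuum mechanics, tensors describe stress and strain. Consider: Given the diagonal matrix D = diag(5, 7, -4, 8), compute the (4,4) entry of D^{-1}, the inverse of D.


For a diagonal matrix, the inverse has entries (D^{-1})_{ii} = 1/d_{ii}.
The diagonal entries are: d_{11} = 5, d_{22} = 7, d_{33} = -4, d_{44} = 8
We need (D^{-1})_{44} = 1/d_{44} = 1/8 = 1/8

1/8


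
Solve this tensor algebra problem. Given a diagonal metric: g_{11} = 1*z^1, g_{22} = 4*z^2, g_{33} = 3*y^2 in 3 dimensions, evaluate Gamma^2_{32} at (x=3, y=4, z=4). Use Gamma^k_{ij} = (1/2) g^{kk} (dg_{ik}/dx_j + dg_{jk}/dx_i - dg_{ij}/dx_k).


For a diagonal metric, Gamma^k_{ij} = (1/2) g^{kk} (dg_{ik}/dx_j + dg_{jk}/dx_i - dg_{ij}/dx_k).
The metric is diagonal, so g_{ab} = 0 for a != b.
At the given point: g_{11} = 4, g_{22} = 64, g_{33} = 48
g^{22} = 1/64
dg_{32}/dx_2 = 0 (off-diagonal)
dg_{22}/dx_3 = dg_{22}/dx_3 = 32
dg_{32}/dx_2 = 0 (off-diagonal)
Numerator = 0 + 32 - 0 = 32
Gamma^2_{32} = 32 / (2 * 64) = 1/4

1/4


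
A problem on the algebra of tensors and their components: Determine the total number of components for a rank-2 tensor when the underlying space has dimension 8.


The number of components of a rank-r tensor in d dimensions is d^r.
Here d = 8 and r = 2.
8^2 = 64

64


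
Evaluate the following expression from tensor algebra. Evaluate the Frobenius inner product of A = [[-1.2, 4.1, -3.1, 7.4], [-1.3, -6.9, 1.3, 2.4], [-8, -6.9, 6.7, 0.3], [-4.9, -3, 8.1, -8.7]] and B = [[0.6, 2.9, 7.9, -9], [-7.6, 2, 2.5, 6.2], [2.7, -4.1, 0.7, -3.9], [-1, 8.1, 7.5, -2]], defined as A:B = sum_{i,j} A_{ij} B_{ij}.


A:B = sum over all i,j of A_{ij} * B_{ij}.
Row 1: -1.2*0.6=-0.72, 4.1*2.9=11.89, -3.1*7.9=-24.49, 7.4*-9=-66.6 => row sum = -79.92
Row 2: -1.3*-7.6=9.88, -6.9*2=-13.8, 1.3*2.5=3.25, 2.4*6.2=14.88 => row sum = 14.21
Row 3: -8*2.7=-21.6, -6.9*-4.1=28.29, 6.7*0.7=4.69, 0.3*-3.9=-1.17 => row sum = 10.21
Row 4: -4.9*-1=4.9, -3*8.1=-24.3, 8.1*7.5=60.75, -8.7*-2=17.4 => row sum = 58.75
Total = -79.92 + 14.21 + 10.21 + 58.75 = 3.25

3.25


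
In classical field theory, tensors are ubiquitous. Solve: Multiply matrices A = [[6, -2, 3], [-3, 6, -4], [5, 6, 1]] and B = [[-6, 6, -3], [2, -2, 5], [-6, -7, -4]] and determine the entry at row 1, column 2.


(AB)_{ij} = sum_k A_{ik} B_{kj}.
For i=1, j=2:
A_{11} * B_{12} = 6 * 6 = 36
A_{12} * B_{22} = -2 * -2 = 4
A_{13} * B_{32} = 3 * -7 = -21
Sum = 36 + 4 + -21 = 19

19


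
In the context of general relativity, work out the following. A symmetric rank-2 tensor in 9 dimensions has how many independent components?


A symmetric rank-2 tensor in d dimensions has d(d+1)/2 independent components.
d = 9
d(d+1)/2 = 9 * 10 / 2 = 90 / 2 = 45

45


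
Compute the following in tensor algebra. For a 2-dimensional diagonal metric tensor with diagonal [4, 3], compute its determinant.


For a diagonal metric, the determinant is the product of diagonal entries.
Diagonal entries: 4, 3
det(g) = 4 * 3 = 12

12


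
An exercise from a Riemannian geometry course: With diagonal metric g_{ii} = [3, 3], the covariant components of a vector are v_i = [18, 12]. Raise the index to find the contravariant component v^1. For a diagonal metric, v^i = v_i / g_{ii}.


To raise an index with a diagonal metric: v^i = v_i / g_{ii}.
For index 1: v_1 = 18, g_{11} = 3
v^1 = 18 / 3 = 6

6


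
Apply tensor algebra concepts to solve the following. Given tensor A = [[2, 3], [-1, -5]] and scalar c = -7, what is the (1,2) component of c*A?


Scalar multiplication: (cA)_{ij} = c * A_{ij}.
c = -7
A_{12} = 3
(cA)_{12} = -7 * 3 = -21

-21


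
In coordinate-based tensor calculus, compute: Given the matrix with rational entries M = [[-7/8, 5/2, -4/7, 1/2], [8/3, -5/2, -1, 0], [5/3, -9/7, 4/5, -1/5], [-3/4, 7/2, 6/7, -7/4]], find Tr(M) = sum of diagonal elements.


The trace is the sum of diagonal entries.
Diagonal: M[1,1] = -7/8, M[2,2] = -5/2, M[3,3] = 4/5, M[4,4] = -7/4
Tr(M) = -7/8 + -5/2 + 4/5 + -7/4
Computing step by step:
After adding M[1,1]: -7/8
After adding M[2,2]: -27/8
After adding M[3,3]: -103/40
After adding M[4,4]: -173/40
Tr(M) = -173/40

-173/40


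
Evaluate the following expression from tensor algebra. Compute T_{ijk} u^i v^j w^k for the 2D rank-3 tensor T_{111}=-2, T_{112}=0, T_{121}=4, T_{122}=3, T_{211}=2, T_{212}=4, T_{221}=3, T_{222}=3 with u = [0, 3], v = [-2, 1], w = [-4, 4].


S = sum over i,j,k of T_{ijk} u_i v_j w_k. Expanding all 8 terms:
T_{111}*u_1*v_1*w_1 = -2*0*-2*-4 = 0  (running total: 0)
T_{112}*u_1*v_1*w_2 = 0*0*-2*4 = 0  (running total: 0)
T_{121}*u_1*v_2*w_1 = 4*0*1*-4 = 0  (running total: 0)
T_{122}*u_1*v_2*w_2 = 3*0*1*4 = 0  (running total: 0)
T_{211}*u_2*v_1*w_1 = 2*3*-2*-4 = 48  (running total: 48)
T_{212}*u_2*v_1*w_2 = 4*3*-2*4 = -96  (running total: -48)
T_{221}*u_2*v_2*w_1 = 3*3*1*-4 = -36  (running total: -84)
T_{222}*u_2*v_2*w_2 = 3*3*1*4 = 36  (running total: -48)
S = -48

-48


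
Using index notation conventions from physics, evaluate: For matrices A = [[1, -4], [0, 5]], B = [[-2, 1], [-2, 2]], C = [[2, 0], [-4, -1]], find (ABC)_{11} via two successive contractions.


(ABC)_{11} = sum_m (AB)_{1m} C_{m1}. First compute row 1 of AB.
(AB)_{11} = 1*-2 + -4*-2 = 6
(AB)_{12} = 1*1 + -4*2 = -7
Now contract with column 1 of C:
(AB)_{11} * C_{11} = 6 * 2 = 12
(AB)_{12} * C_{21} = -7 * -4 = 28
(ABC)_{11} = 12 + 28 = 40

40


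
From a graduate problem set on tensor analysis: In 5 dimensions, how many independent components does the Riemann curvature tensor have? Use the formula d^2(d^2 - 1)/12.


The Riemann tensor in d dimensions has d^2(d^2 - 1)/12 independent components.
d = 5, so d^2 = 25
d^2 - 1 = 24
d^2(d^2 - 1) = 25 * 24 = 600
Divide by 12: 600 / 12 = 50

50


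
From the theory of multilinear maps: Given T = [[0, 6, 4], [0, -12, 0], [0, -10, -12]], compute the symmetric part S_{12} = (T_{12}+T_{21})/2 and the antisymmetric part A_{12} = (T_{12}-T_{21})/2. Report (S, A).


T_{12} = 6
T_{21} = 0
S_{12} = (6 + 0)/2 = 6/2 = 3
A_{12} = (6 - 0)/2 = 6/2 = 3
Check: S + A = 3 + 3 = 6 = T_{12}.

(3, 3)


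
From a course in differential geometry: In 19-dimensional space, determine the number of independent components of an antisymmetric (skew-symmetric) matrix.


An antisymmetric rank-2 tensor satisfies A_{ij} = -A_{ji}, so diagonal entries are zero.
The independent components are the upper-triangular entries: C(n, 2) = n(n-1)/2.
n = 19
C(19, 2) = 19 * 18 / 2 = 342 / 2 = 171

171


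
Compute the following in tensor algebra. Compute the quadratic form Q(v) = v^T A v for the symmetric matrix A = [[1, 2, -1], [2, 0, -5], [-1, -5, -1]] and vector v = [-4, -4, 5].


First compute Av:
(Av)_1 = 1*-4 + 2*-4 + -1*5 = -17
(Av)_2 = 2*-4 + 0*-4 + -5*5 = -33
(Av)_3 = -1*-4 + -5*-4 + -1*5 = 19
Av = [-17, -33, 19]
Then v^T (Av) = -4*-17 + -4*-33 + 5*19
= 68 + 132 + 95 = 295

295


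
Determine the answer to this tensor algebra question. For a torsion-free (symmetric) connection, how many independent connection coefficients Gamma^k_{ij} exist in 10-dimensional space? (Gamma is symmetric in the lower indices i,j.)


Christoffel symbols Gamma^k_{ij} are symmetric in i,j, so there are d * d(d+1)/2 independent symbols.
d = 10
d(d+1)/2 = 10 * 11 / 2 = 55
Total = 10 * 55 = 550

550


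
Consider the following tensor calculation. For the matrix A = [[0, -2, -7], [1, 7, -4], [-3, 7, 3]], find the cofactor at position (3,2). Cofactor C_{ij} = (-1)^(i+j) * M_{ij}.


To find cofactor C_{32}, delete row 3 and column 2.
The resulting 2x2 submatrix is: [[0, -7], [1, -4]]
Minor M_{32} = 0*-4 - -7*1
  = 0 - -7 = 7
Sign = (-1)^(3+2) = (-1)^5 = -1
Cofactor C_{32} = -1 * 7 = -7

-7


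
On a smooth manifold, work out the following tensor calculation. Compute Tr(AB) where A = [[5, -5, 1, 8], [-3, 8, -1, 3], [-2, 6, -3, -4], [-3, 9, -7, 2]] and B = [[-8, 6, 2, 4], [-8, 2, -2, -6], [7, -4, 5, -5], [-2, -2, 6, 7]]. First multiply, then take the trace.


Tr(AB) = sum_i (AB)_{ii} where (AB)_{ii} = sum_k A_{ik} B_{ki}.
(AB)_{11} = 5*-8 + -5*-8 + 1*7 + 8*-2 = -9
(AB)_{22} = -3*6 + 8*2 + -1*-4 + 3*-2 = -4
(AB)_{33} = -2*2 + 6*-2 + -3*5 + -4*6 = -55
(AB)_{44} = -3*4 + 9*-6 + -7*-5 + 2*7 = -17
Tr(AB) = -9 + -4 + -55 + -17 = -85

-85


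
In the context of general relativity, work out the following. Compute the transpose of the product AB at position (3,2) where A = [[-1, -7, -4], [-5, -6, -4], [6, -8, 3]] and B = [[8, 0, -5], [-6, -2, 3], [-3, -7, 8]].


(AB)^T_{ij} = (AB)_{ji} = sum_k A_{jk} B_{ki}.
For i=3, j=2 we need (AB)_{23}:
A_{21} * B_{13} = -5 * -5 = 25
A_{22} * B_{23} = -6 * 3 = -18
A_{23} * B_{33} = -4 * 8 = -32
Sum = 25 + -18 + -32 = -25

-25


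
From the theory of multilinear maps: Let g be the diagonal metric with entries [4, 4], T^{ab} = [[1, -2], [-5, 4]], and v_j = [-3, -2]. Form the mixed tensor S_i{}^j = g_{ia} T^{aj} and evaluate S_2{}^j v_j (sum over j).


Step 1: lower the first index. For a diagonal metric, g_{ia} T^{aj} = g_{ii} T^{ij} (no sum on i).
g_{22} = 4
S_2{}^1 = 4 * T^{21} = 4 * -5 = -20
S_2{}^2 = 4 * T^{22} = 4 * 4 = 16
Step 2: contract S_2{}^j with v_j.
S_2{}^1 * v_1 = -20 * -3 = 60
S_2{}^2 * v_2 = 16 * -2 = -32
Result = 60 + -32 = 28

28


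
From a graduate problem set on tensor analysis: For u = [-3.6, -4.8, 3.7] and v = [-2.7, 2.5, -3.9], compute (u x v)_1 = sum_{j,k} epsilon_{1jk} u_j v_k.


(u x v)_1 = sum_{j,k} epsilon_{1jk} u_j v_k. Only permutations of (1,2,3) contribute; the two non-zero terms are:
eps_{123} u_2 v_3 = 1 * -4.8 * -3.9 = 18.72
eps_{132} u_3 v_2 = -1 * 3.7 * 2.5 = -9.25
(u x v)_1 = 9.47

9.47


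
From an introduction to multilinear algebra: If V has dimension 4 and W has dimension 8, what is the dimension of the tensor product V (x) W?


The dimension of a tensor product is the product of dimensions.
dim(V) = 4, dim(W) = 8
dim(V (x) W) = 4 * 8 = 32

32


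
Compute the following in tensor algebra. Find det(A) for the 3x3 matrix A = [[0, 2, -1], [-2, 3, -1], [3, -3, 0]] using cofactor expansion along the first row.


Expanding along the first row, det(A) = a11*M_11 - a12*M_12 + a13*M_13, where M_1j is the (1,j) minor.
Minor M_11 = 3*0 - -1*-3 = -3
Minor M_12 = -2*0 - -1*3 = 3
Minor M_13 = -2*-3 - 3*3 = -3
det = 0*(-3) - 2*(3) + -1*(-3)
    = 0 - 6 + 3
    = -3

-3


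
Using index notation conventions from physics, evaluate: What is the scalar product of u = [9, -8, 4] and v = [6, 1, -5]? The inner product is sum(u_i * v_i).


The inner product u . v = sum of u_i * v_i.
Term-by-term: 9 * 6, -8 * 1, 4 * -5
Products: 54, -8, -20
Sum = 54 + -8 + -20 = 26

26


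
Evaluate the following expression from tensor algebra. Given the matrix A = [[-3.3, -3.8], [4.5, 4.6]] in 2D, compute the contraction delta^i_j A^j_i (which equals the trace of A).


The contraction (trace) of a rank-2 tensor is the sum of its diagonal elements.
Diagonal entries: A[1,1] = -3.3, A[2,2] = 4.6
Tr(A) = -3.3 + 4.6 = 1.3

1.3


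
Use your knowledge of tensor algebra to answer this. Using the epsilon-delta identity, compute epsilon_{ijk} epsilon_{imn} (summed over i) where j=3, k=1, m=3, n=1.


Using the identity: epsilon_{ijk} epsilon_{imn} = delta_{jm} delta_{kn} - delta_{jn} delta_{km}.
delta_{33} = 1
delta_{11} = 1
delta_{31} = 0
delta_{13} = 0
Result = 1 * 1 - 0 * 0 = 1 - 0 = 1

1


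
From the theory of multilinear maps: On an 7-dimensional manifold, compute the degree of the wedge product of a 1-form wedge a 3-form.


The degree of a wedge product is the sum of the degrees of the individual forms.
Degrees: 1, 3
Total degree = 1 + 3 = 4

4


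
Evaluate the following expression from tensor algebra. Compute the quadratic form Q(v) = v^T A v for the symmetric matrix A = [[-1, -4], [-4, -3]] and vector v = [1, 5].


First compute Av:
(Av)_1 = -1*1 + -4*5 = -21
(Av)_2 = -4*1 + -3*5 = -19
Av = [-21, -19]
Then v^T (Av) = 1*-21 + 5*-19
= -21 + -95 = -116

-116


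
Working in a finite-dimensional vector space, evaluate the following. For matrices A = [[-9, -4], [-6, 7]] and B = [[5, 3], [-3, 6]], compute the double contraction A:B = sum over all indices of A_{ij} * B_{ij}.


A:B = sum over all i,j of A_{ij} * B_{ij}.
Row 1: -9*5=-45, -4*3=-12 => row sum = -57
Row 2: -6*-3=18, 7*6=42 => row sum = 60
Total = -57 + 60 = 3

3


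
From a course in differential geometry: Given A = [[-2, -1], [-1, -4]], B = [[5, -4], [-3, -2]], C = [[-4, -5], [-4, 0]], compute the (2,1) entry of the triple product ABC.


(ABC)_{21} = sum_m (AB)_{2m} C_{m1}. First compute row 2 of AB.
(AB)_{21} = -1*5 + -4*-3 = 7
(AB)_{22} = -1*-4 + -4*-2 = 12
Now contract with column 1 of C:
(AB)_{21} * C_{11} = 7 * -4 = -28
(AB)_{22} * C_{21} = 12 * -4 = -48
(ABC)_{21} = -28 + -48 = -76

-76


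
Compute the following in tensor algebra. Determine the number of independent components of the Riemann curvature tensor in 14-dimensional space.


The Riemann tensor in d dimensions has d^2(d^2 - 1)/12 independent components.
d = 14, so d^2 = 196
d^2 - 1 = 195
d^2(d^2 - 1) = 196 * 195 = 38220
Divide by 12: 38220 / 12 = 3185

3185


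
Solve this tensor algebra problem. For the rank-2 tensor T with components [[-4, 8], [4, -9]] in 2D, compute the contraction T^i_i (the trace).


The contraction (trace) of a rank-2 tensor is the sum of its diagonal elements.
Diagonal entries: A[1,1] = -4, A[2,2] = -9
Tr(A) = -4 + -9 = -13

-13


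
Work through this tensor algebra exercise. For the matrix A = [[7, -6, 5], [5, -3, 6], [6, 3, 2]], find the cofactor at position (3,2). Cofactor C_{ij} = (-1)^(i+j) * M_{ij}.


To find cofactor C_{32}, delete row 3 and column 2.
The resulting 2x2 submatrix is: [[7, 5], [5, 6]]
Minor M_{32} = 7*6 - 5*5
  = 42 - 25 = 17
Sign = (-1)^(3+2) = (-1)^5 = -1
Cofactor C_{32} = -1 * 17 = -17

-17


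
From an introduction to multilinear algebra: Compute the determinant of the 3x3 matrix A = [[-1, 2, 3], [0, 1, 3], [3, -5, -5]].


Expanding along the first row, det(A) = a11*M_11 - a12*M_12 + a13*M_13, where M_1j is the (1,j) minor.
Minor M_11 = 1*-5 - 3*-5 = 10
Minor M_12 = 0*-5 - 3*3 = -9
Minor M_13 = 0*-5 - 1*3 = -3
det = -1*(10) - 2*(-9) + 3*(-3)
    = -10 - -18 + -9
    = -1

-1


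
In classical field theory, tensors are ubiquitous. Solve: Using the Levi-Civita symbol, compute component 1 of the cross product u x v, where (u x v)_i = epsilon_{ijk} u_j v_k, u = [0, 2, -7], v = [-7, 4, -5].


(u x v)_1 = sum_{j,k} epsilon_{1jk} u_j v_k. Only permutations of (1,2,3) contribute; the two non-zero terms are:
eps_{123} u_2 v_3 = 1 * 2 * -5 = -10
eps_{132} u_3 v_2 = -1 * -7 * 4 = 28
(u x v)_1 = 18

18


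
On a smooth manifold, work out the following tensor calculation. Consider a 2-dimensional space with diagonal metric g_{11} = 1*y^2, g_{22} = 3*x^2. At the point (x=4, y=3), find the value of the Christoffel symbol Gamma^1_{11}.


For a diagonal metric, Gamma^k_{ij} = (1/2) g^{kk} (dg_{ik}/dx_j + dg_{jk}/dx_i - dg_{ij}/dx_k).
The metric is diagonal, so g_{ab} = 0 for a != b.
At the given point: g_{11} = 9, g_{22} = 48
g^{11} = 1/9
dg_{11}/dx_1 = dg_{11}/dx_1 = 0
dg_{11}/dx_1 = dg_{11}/dx_1 = 0
dg_{11}/dx_1 = dg_{11}/dx_1 = 0
Numerator = 0 + 0 - 0 = 0
Gamma^1_{11} = 0 / (2 * 9) = 0

0


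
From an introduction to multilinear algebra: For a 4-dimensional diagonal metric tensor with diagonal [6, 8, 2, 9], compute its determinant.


For a diagonal metric, the determinant is the product of diagonal entries.
Diagonal entries: 6, 8, 2, 9
det(g) = 6 * 8 * 2 * 9 = 864

864


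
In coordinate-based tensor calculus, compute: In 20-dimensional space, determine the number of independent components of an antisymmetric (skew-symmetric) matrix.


An antisymmetric rank-2 tensor satisfies A_{ij} = -A_{ji}, so diagonal entries are zero.
The independent components are the upper-triangular entries: C(n, 2) = n(n-1)/2.
n = 20
C(20, 2) = 20 * 19 / 2 = 380 / 2 = 190

190


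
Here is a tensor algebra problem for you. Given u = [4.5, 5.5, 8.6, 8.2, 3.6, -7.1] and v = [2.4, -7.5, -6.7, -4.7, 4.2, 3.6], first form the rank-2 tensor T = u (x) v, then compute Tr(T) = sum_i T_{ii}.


The outer product gives T_{ij} = u_i v_j.
The trace (contraction) is Tr(T) = sum_i T_{ii} = sum_i u_i v_i.
Diagonal entries:
T_{11} = u_1 * v_1 = 4.5 * 2.4 = 10.8
T_{22} = u_2 * v_2 = 5.5 * -7.5 = -41.25
T_{33} = u_3 * v_3 = 8.6 * -6.7 = -57.62
T_{44} = u_4 * v_4 = 8.2 * -4.7 = -38.54
T_{55} = u_5 * v_5 = 3.6 * 4.2 = 15.12
T_{66} = u_6 * v_6 = -7.1 * 3.6 = -25.56
Tr(T) = 10.8 + -41.25 + -57.62 + -38.54 + 15.12 + -25.56 = -137.05

-137.05


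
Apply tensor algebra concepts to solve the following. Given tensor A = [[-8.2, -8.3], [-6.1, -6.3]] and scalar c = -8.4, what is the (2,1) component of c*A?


Scalar multiplication: (cA)_{ij} = c * A_{ij}.
c = -8.4
A_{21} = -6.1
(cA)_{21} = -8.4 * -6.1 = 51.24

51.24


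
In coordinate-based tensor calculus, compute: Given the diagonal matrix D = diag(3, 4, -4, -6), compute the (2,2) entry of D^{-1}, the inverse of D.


For a diagonal matrix, the inverse has entries (D^{-1})_{ii} = 1/d_{ii}.
The diagonal entries are: d_{11} = 3, d_{22} = 4, d_{33} = -4, d_{44} = -6
We need (D^{-1})_{22} = 1/d_{22} = 1/4 = 1/4

1/4


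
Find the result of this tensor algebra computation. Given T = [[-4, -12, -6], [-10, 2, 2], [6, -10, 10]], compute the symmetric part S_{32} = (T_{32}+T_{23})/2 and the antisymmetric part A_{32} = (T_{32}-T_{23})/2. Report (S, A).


T_{32} = -10
T_{23} = 2
S_{32} = (-10 + 2)/2 = -8/2 = -4
A_{32} = (-10 - 2)/2 = -12/2 = -6
Check: S + A = -4 + -6 = -10 = T_{32}.

(-4, -6)


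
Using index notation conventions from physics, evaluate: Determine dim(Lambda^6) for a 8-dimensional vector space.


The dimension of the space of p-forms on an n-dimensional space is C(n, p).
n = 8, p = 6
C(8, 6) = 8! / (6! * 2!) = 28

28


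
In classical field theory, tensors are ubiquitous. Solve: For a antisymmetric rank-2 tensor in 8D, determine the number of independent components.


A antisymmetric rank-2 tensor in d dimensions has d(d-1)/2 independent components.
d = 8
d(d-1)/2 = 8 * 7 / 2 = 56 / 2 = 28

28


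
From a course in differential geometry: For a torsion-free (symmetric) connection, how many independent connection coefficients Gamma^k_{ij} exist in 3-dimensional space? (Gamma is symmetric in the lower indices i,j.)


Christoffel symbols Gamma^k_{ij} are symmetric in i,j, so there are d * d(d+1)/2 independent symbols.
d = 3
d(d+1)/2 = 3 * 4 / 2 = 6
Total = 3 * 6 = 18

18


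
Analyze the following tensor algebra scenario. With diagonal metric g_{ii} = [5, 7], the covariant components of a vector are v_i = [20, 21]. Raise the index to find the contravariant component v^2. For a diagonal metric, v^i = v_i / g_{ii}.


To raise an index with a diagonal metric: v^i = v_i / g_{ii}.
For index 2: v_2 = 21, g_{22} = 7
v^2 = 21 / 7 = 3

3
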